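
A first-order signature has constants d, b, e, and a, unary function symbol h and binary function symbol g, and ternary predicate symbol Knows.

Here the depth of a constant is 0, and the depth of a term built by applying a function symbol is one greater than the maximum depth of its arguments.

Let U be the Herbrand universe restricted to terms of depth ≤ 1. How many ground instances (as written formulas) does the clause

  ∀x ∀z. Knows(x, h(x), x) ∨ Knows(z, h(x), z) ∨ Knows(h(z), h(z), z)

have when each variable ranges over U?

576

Ground terms of depth ≤ 1:
  Let N_k = |{terms of depth ≤ k}|. Then N_0 = 4 and N_k = 4 + N_{k-1} + N_{k-1}^2 for k ≥ 1 (one summand per function symbol, arity giving the exponent).
  N_0 = 4
  N_1 = 4 + 4 + 4^2 = 24
So there are 24 ground terms available for substitution.
The clause has 2 distinct variables (x, z), each appearing in the body. In the free term algebra distinct substitutions yield syntactically distinct ground instances.
Number of ground instances = 24^2 = 576.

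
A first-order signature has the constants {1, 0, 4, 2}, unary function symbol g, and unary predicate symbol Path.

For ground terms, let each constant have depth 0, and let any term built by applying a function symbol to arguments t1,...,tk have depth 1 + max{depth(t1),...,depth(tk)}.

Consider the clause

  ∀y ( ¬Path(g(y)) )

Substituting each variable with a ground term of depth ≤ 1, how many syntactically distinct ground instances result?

8

Ground terms of depth ≤ 1:
  If N_k denotes the number of depth-≤k ground terms, the 4 constants give N_0 = 4, and each function symbol of arity r contributes N_{k-1}^r new terms at level k: N_k = 4 + N_{k-1}.
  N_0 = 4
  N_1 = 4 + 4 = 8
  Explicitly: 1, 0, 4, 2, g(1), g(0), g(4), g(2).
So there are 8 ground terms available for substitution.
The variable y ranges independently over the available ground terms, and distinct assignments produce distinct instances.
Number of ground instances = 8.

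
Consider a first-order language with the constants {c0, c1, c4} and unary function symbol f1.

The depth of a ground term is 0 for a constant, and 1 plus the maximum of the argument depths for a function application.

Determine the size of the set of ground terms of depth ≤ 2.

9

Count level by level. With function symbols f1/1, the terms of depth ≤ k are the 3 constants together with each function applied to depth-≤(k−1) tuples, so N_k = 3 + N_{k-1}.
N_0 = 3
N_1 = 3 + 3 = 6
N_2 = 3 + 6 = 9
Explicitly: c0, c1, c4, f1(c0), f1(c1), f1(c4), f1(f1(c0)), f1(f1(c1)), f1(f1(c4)).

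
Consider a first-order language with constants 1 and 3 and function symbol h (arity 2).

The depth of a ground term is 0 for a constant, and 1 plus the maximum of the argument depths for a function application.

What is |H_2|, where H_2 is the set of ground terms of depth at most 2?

38

Let N_k = |{terms of depth ≤ k}|. Then N_0 = 2 and N_k = 2 + N_{k-1}^2 for k ≥ 1 (one summand per function symbol, arity giving the exponent).
N_0 = 2
N_1 = 2 + 2^2 = 6
N_2 = 2 + 6^2 = 38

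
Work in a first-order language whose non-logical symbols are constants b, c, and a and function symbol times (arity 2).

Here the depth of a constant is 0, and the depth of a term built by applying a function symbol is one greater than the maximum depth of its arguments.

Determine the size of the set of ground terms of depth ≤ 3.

21612

Let N_k = |{terms of depth ≤ k}|. Then N_0 = 3 and N_k = 3 + N_{k-1}^2 for k ≥ 1 (one summand per function symbol, arity giving the exponent).
N_0 = 3
N_1 = 3 + 3^2 = 12
N_2 = 3 + 12^2 = 147
N_3 = 3 + 147^2 = 21612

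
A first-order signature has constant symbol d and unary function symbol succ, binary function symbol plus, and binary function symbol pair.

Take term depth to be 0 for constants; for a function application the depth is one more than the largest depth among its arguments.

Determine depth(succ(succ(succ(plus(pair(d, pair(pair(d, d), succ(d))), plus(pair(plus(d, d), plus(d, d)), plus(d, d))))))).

7

depth(pair(d, d)) = 1 + max(0, 0) = 1
depth(succ(d)) = 1 + depth(d) = 1 + 0 = 1
depth(pair(pair(d, d), succ(d))) = 1 + max(1, 1) = 2
depth(pair(d, pair(pair(d, d), succ(d)))) = 1 + max(0, 2) = 3
depth(plus(d, d)) = 1 + max(0, 0) = 1
depth(pair(plus(d, d), plus(d, d))) = 1 + max(1, 1) = 2
depth(plus(pair(plus(d, d), plus(d, d)), plus(d, d))) = 1 + max(2, 1) = 3
depth(plus(pair(d, pair(pair(d, d), succ(d))), plus(pair(plus(d, d), plus(d, d)), plus(d, d)))) = 1 + max(3, 3) = 4
depth(succ(plus(pair(d, pair(pair(d, d), succ(d))), plus(pair(plus(d, d), plus(d, d)), plus(d, d))))) = 1 + depth(plus(pair(d, pair(pair(d, d), succ(d))), plus(pair(plus(d, d), plus(d, d)), plus(d, d)))) = 1 + 4 = 5
depth(succ(succ(plus(pair(d, pair(pair(d, d), succ(d))), plus(pair(plus(d, d), plus(d, d)), plus(d, d)))))) = 1 + depth(succ(plus(pair(d, pair(pair(d, d), succ(d))), plus(pair(plus(d, d), plus(d, d)), plus(d, d))))) = 1 + 5 = 6
depth(succ(succ(succ(plus(pair(d, pair(pair(d, d), succ(d))), plus(pair(plus(d, d), plus(d, d)), plus(d, d))))))) = 1 + depth(succ(succ(plus(pair(d, pair(pair(d, d), succ(d))), plus(pair(plus(d, d), plus(d, d)), plus(d, d)))))) = 1 + 6 = 7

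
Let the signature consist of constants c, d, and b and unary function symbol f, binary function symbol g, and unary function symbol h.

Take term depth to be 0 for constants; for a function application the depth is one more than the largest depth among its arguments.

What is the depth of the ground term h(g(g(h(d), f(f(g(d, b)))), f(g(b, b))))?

depth(h(d)) = 1 + depth(d) = 1 + 0 = 1
depth(g(d, b)) = 1 + max(0, 0) = 1
depth(f(g(d, b))) = 1 + depth(g(d, b)) = 1 + 1 = 2
depth(f(f(g(d, b)))) = 1 + depth(f(g(d, b))) = 1 + 2 = 3
depth(g(h(d), f(f(g(d, b))))) = 1 + max(1, 3) = 4
depth(g(b, b)) = 1 + max(0, 0) = 1
depth(f(g(b, b))) = 1 + depth(g(b, b)) = 1 + 1 = 2
depth(g(g(h(d), f(f(g(d, b)))), f(g(b, b)))) = 1 + max(4, 2) = 5
depth(h(g(g(h(d), f(f(g(d, b)))), f(g(b, b))))) = 1 + depth(g(g(h(d), f(f(g(d, b)))), f(g(b, b)))) = 1 + 5 = 6

6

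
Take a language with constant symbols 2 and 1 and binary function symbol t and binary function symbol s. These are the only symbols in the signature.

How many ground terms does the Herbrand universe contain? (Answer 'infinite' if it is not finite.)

infinite

The signature has at least one function symbol (t, arity 2) and at least one constant (2).
Iterating t gives infinitely many distinct ground terms: 2, t(2, 2), t(t(2, 2), t(2, 2)), ...
So the Herbrand universe is infinite.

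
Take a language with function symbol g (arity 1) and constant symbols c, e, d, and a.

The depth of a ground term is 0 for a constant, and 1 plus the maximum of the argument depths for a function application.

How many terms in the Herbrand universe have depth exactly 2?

4

Let N_k count ground terms of depth at most k. Each non-constant term of depth ≤ k is some function symbol applied to depth-≤(k−1) arguments, giving N_k = 4 + N_{k-1}.
N_0 = 4
N_1 = 4 + 4 = 8
N_2 = 4 + 8 = 12
Terms of depth exactly 2: N_2 − N_1 = 12 − 8 = 4.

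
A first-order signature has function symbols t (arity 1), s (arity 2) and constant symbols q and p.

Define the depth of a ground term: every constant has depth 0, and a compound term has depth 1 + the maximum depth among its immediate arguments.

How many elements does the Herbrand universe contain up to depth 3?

5552

Count level by level. With function symbols t/1, s/2, the terms of depth ≤ k are the 2 constants together with each function applied to depth-≤(k−1) tuples, so N_k = 2 + N_{k-1} + N_{k-1}^2.
N_0 = 2
N_1 = 2 + 2 + 2^2 = 8
N_2 = 2 + 8 + 8^2 = 74
N_3 = 2 + 74 + 74^2 = 5552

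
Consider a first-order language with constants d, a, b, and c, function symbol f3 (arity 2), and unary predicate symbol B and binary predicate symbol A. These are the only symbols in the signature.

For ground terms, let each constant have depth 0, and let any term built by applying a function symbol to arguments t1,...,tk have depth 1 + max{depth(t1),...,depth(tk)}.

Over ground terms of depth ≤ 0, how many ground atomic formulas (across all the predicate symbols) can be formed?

First count ground terms of depth ≤ 0.
Let N_k count ground terms of depth at most k. Each non-constant term of depth ≤ k is some function symbol applied to depth-≤(k−1) arguments, giving N_k = 4 + N_{k-1}^2.
N_0 = 4
So |H| = 4.
Each predicate of arity r yields |H|^r ground atoms (one per choice of an r-tuple from H):
  B: 4;  A: 4^2 = 16
Total ground atoms: 4 + 16 = 20.

20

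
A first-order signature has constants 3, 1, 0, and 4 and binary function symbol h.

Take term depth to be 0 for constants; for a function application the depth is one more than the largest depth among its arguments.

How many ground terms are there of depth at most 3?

163220

Write N_k for the number of ground terms of depth ≤ k. A term of depth ≤ k is either a constant or a function symbol applied to arguments of depth ≤ k−1, so N_k = 4 + N_{k-1}^2.
N_0 = 4
N_1 = 4 + 4^2 = 20
N_2 = 4 + 20^2 = 404
N_3 = 4 + 404^2 = 163220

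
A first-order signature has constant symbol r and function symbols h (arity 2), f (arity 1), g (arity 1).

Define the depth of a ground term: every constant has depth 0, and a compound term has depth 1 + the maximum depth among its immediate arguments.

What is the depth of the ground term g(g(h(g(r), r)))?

4

depth(g(r)) = 1 + depth(r) = 1 + 0 = 1
depth(h(g(r), r)) = 1 + max(1, 0) = 2
depth(g(h(g(r), r))) = 1 + depth(h(g(r), r)) = 1 + 2 = 3
depth(g(g(h(g(r), r)))) = 1 + depth(g(h(g(r), r))) = 1 + 3 = 4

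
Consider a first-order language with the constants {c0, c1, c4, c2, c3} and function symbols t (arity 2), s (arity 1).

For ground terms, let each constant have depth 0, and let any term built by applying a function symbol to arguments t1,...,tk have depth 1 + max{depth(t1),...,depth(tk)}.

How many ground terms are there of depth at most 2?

1265

If N_k denotes the number of depth-≤k ground terms, the 5 constants give N_0 = 5, and each function symbol of arity r contributes N_{k-1}^r new terms at level k: N_k = 5 + N_{k-1}^2 + N_{k-1}.
N_0 = 5
N_1 = 5 + 5^2 + 5 = 35
N_2 = 5 + 35^2 + 35 = 1265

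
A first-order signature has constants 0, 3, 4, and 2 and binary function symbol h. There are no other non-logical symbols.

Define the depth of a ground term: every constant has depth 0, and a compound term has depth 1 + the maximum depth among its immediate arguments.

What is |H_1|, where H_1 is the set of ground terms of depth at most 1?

20

Count level by level. With function symbols h/2, the terms of depth ≤ k are the 4 constants together with each function applied to depth-≤(k−1) tuples, so N_k = 4 + N_{k-1}^2.
N_0 = 4
N_1 = 4 + 4^2 = 20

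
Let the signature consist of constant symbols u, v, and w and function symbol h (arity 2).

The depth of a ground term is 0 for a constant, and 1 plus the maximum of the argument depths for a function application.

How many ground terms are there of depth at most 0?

3

Let N_k = |{terms of depth ≤ k}|. Then N_0 = 3 and N_k = 3 + N_{k-1}^2 for k ≥ 1 (one summand per function symbol, arity giving the exponent).
N_0 = 3
Explicitly: u, v, w.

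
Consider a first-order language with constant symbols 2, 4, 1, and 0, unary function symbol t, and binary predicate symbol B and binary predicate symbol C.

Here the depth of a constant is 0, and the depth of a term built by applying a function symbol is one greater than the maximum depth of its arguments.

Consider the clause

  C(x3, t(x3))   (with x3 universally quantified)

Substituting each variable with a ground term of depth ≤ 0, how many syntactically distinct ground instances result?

Ground terms of depth ≤ 0:
  If N_k denotes the number of depth-≤k ground terms, the 4 constants give N_0 = 4, and each function symbol of arity r contributes N_{k-1}^r new terms at level k: N_k = 4 + N_{k-1}.
  N_0 = 4
  Explicitly: 2, 4, 1, 0.
So there are 4 ground terms available for substitution.
There is 1 variable to instantiate (x3),  occurring in at least one literal, so different choices give different ground instances.
Number of ground instances = 4.

4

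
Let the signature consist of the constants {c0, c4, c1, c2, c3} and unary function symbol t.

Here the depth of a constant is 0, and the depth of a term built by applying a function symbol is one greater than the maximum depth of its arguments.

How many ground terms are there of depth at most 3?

20

Let N_k count ground terms of depth at most k. Each non-constant term of depth ≤ k is some function symbol applied to depth-≤(k−1) arguments, giving N_k = 5 + N_{k-1}.
N_0 = 5
N_1 = 5 + 5 = 10
N_2 = 5 + 10 = 15
N_3 = 5 + 15 = 20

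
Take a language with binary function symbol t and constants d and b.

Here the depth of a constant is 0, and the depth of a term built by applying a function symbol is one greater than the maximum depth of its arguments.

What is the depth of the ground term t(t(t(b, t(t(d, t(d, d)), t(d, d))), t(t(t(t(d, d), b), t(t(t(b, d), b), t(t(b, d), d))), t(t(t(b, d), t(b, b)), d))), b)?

7

depth(t(d, d)) = 1 + max(0, 0) = 1
depth(t(d, t(d, d))) = 1 + max(0, 1) = 2
depth(t(t(d, t(d, d)), t(d, d))) = 1 + max(2, 1) = 3
depth(t(b, t(t(d, t(d, d)), t(d, d)))) = 1 + max(0, 3) = 4
depth(t(t(d, d), b)) = 1 + max(1, 0) = 2
depth(t(b, d)) = 1 + max(0, 0) = 1
depth(t(t(b, d), b)) = 1 + max(1, 0) = 2
depth(t(t(b, d), d)) = 1 + max(1, 0) = 2
depth(t(t(t(b, d), b), t(t(b, d), d))) = 1 + max(2, 2) = 3
depth(t(t(t(d, d), b), t(t(t(b, d), b), t(t(b, d), d)))) = 1 + max(2, 3) = 4
depth(t(b, b)) = 1 + max(0, 0) = 1
depth(t(t(b, d), t(b, b))) = 1 + max(1, 1) = 2
depth(t(t(t(b, d), t(b, b)), d)) = 1 + max(2, 0) = 3
depth(t(t(t(t(d, d), b), t(t(t(b, d), b), t(t(b, d), d))), t(t(t(b, d), t(b, b)), d))) = 1 + max(4, 3) = 5
depth(t(t(b, t(t(d, t(d, d)), t(d, d))), t(t(t(t(d, d), b), t(t(t(b, d), b), t(t(b, d), d))), t(t(t(b, d), t(b, b)), d)))) = 1 + max(4, 5) = 6
depth(t(t(t(b, t(t(d, t(d, d)), t(d, d))), t(t(t(t(d, d), b), t(t(t(b, d), b), t(t(b, d), d))), t(t(t(b, d), t(b, b)), d))), b)) = 1 + max(6, 0) = 7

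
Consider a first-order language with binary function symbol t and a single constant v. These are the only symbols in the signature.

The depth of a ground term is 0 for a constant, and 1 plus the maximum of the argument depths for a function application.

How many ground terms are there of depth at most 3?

26

If N_k denotes the number of depth-≤k ground terms, the 1 constant gives N_0 = 1, and each function symbol of arity r contributes N_{k-1}^r new terms at level k: N_k = 1 + N_{k-1}^2.
N_0 = 1
N_1 = 1 + 1^2 = 2
N_2 = 1 + 2^2 = 5
N_3 = 1 + 5^2 = 26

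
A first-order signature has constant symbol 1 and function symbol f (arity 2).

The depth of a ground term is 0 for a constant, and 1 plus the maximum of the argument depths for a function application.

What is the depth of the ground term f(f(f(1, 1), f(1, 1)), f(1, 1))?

3

depth(f(1, 1)) = 1 + max(0, 0) = 1
depth(f(f(1, 1), f(1, 1))) = 1 + max(1, 1) = 2
depth(f(f(f(1, 1), f(1, 1)), f(1, 1))) = 1 + max(2, 1) = 3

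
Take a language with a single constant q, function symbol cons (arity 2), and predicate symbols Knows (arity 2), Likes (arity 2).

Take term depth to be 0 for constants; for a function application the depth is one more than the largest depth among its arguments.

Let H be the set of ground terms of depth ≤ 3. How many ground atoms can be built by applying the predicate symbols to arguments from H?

1352

First count ground terms of depth ≤ 3.
Let N_k count ground terms of depth at most k. Each non-constant term of depth ≤ k is some function symbol applied to depth-≤(k−1) arguments, giving N_k = 1 + N_{k-1}^2.
N_0 = 1
N_1 = 1 + 1^2 = 2
N_2 = 1 + 2^2 = 5
N_3 = 1 + 5^2 = 26
So |H| = 26.
For each predicate symbol, the number of ground atoms is |H| raised to its arity; summing:
  Knows: 26^2 = 676;  Likes: 26^2 = 676
Total ground atoms: 676 + 676 = 1352.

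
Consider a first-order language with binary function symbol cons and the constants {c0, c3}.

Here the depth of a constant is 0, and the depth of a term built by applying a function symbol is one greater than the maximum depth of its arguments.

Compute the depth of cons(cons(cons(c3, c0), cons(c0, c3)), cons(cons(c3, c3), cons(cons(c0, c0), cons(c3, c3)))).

4

depth(cons(c3, c0)) = 1 + max(0, 0) = 1
depth(cons(c0, c3)) = 1 + max(0, 0) = 1
depth(cons(cons(c3, c0), cons(c0, c3))) = 1 + max(1, 1) = 2
depth(cons(c3, c3)) = 1 + max(0, 0) = 1
depth(cons(c0, c0)) = 1 + max(0, 0) = 1
depth(cons(cons(c0, c0), cons(c3, c3))) = 1 + max(1, 1) = 2
depth(cons(cons(c3, c3), cons(cons(c0, c0), cons(c3, c3)))) = 1 + max(1, 2) = 3
depth(cons(cons(cons(c3, c0), cons(c0, c3)), cons(cons(c3, c3), cons(cons(c0, c0), cons(c3, c3))))) = 1 + max(2, 3) = 4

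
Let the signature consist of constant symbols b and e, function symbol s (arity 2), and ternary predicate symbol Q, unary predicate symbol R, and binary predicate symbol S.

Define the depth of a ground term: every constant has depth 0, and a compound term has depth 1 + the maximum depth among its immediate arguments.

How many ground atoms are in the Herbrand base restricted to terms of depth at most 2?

First count ground terms of depth ≤ 2.
Let N_k count ground terms of depth at most k. Each non-constant term of depth ≤ k is some function symbol applied to depth-≤(k−1) arguments, giving N_k = 2 + N_{k-1}^2.
N_0 = 2
N_1 = 2 + 2^2 = 6
N_2 = 2 + 6^2 = 38
So |H| = 38.
Ground atoms are formed by filling each argument slot of a predicate with a term from H, so an r-ary predicate gives |H|^r atoms:
  Q: 38^3 = 54872;  R: 38;  S: 38^2 = 1444
Total ground atoms: 54872 + 38 + 1444 = 56354.

56354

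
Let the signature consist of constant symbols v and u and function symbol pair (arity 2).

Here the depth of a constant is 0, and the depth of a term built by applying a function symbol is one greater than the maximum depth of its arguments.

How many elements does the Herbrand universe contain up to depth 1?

6

Let N_k count ground terms of depth at most k. Each non-constant term of depth ≤ k is some function symbol applied to depth-≤(k−1) arguments, giving N_k = 2 + N_{k-1}^2.
N_0 = 2
N_1 = 2 + 2^2 = 6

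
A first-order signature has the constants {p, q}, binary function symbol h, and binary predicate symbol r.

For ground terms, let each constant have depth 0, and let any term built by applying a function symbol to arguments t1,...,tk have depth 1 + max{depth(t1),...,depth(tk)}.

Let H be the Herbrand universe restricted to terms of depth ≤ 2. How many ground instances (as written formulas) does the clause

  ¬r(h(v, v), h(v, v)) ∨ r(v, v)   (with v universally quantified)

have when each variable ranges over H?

38

Ground terms of depth ≤ 2:
  Let N_k count ground terms of depth at most k. Each non-constant term of depth ≤ k is some function symbol applied to depth-≤(k−1) arguments, giving N_k = 2 + N_{k-1}^2.
  N_0 = 2
  N_1 = 2 + 2^2 = 6
  N_2 = 2 + 6^2 = 38
So there are 38 ground terms available for substitution.
The body mentions the single quantified variable v; since ground terms form a free algebra, no two substitutions collapse to the same formula.
Number of ground instances = 38.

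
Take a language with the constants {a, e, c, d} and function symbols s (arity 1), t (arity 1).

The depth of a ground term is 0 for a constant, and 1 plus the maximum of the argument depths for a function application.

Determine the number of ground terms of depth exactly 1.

Count level by level. With function symbols s/1, t/1, the terms of depth ≤ k are the 4 constants together with each function applied to depth-≤(k−1) tuples, so N_k = 4 + N_{k-1} + N_{k-1}.
N_0 = 4
N_1 = 4 + 4 + 4 = 12
Terms of depth exactly 1: N_1 − N_0 = 12 − 4 = 8.

8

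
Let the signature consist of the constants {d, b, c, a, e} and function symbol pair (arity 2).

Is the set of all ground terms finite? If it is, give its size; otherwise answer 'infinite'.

The signature has at least one function symbol (pair, arity 2) and at least one constant (d).
Iterating pair gives infinitely many distinct ground terms: d, pair(d, d), pair(pair(d, d), pair(d, d)), ...
So the Herbrand universe is infinite.

infinite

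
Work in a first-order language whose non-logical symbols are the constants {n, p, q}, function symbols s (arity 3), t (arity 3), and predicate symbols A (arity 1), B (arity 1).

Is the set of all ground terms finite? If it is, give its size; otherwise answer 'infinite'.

The signature has at least one function symbol (s, arity 3) and at least one constant (n).
Iterating s gives infinitely many distinct ground terms: n, s(n, n, n), s(s(n, n, n), s(n, n, n), s(n, n, n)), ...
So the Herbrand universe is infinite.

infinite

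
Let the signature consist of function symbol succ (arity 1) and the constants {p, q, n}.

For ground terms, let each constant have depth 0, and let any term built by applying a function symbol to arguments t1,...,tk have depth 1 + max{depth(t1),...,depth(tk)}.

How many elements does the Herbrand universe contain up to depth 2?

9

If N_k denotes the number of depth-≤k ground terms, the 3 constants give N_0 = 3, and each function symbol of arity r contributes N_{k-1}^r new terms at level k: N_k = 3 + N_{k-1}.
N_0 = 3
N_1 = 3 + 3 = 6
N_2 = 3 + 6 = 9
Explicitly: p, q, n, succ(p), succ(q), succ(n), succ(succ(p)), succ(succ(q)), succ(succ(n)).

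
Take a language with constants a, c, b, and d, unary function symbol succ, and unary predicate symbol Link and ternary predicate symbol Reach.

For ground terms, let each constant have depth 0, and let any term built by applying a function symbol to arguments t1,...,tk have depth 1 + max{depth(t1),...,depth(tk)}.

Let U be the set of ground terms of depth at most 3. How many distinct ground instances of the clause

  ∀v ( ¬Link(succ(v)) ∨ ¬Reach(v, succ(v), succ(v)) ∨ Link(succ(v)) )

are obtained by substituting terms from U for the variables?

Ground terms of depth ≤ 3:
  Write N_k for the number of ground terms of depth ≤ k. A term of depth ≤ k is either a constant or a function symbol applied to arguments of depth ≤ k−1, so N_k = 4 + N_{k-1}.
  N_0 = 4
  N_1 = 4 + 4 = 8
  N_2 = 4 + 8 = 12
  N_3 = 4 + 12 = 16
So there are 16 ground terms available for substitution.
There is 1 variable to instantiate (v),  occurring in at least one literal, so different choices give different ground instances.
Number of ground instances = 16.

16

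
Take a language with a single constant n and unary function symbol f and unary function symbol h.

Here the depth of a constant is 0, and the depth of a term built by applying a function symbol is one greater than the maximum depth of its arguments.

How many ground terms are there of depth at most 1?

3

If N_k denotes the number of depth-≤k ground terms, the 1 constant gives N_0 = 1, and each function symbol of arity r contributes N_{k-1}^r new terms at level k: N_k = 1 + N_{k-1} + N_{k-1}.
N_0 = 1
N_1 = 1 + 1 + 1 = 3
Explicitly: n, f(n), h(n).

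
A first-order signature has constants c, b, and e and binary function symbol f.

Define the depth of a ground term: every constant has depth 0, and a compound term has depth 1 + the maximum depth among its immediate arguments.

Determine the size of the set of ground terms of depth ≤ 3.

21612

If N_k denotes the number of depth-≤k ground terms, the 3 constants give N_0 = 3, and each function symbol of arity r contributes N_{k-1}^r new terms at level k: N_k = 3 + N_{k-1}^2.
N_0 = 3
N_1 = 3 + 3^2 = 12
N_2 = 3 + 12^2 = 147
N_3 = 3 + 147^2 = 21612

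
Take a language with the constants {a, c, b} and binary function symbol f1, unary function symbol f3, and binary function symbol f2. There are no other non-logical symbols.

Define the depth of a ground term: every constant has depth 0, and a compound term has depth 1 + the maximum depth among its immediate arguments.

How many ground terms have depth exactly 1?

If N_k denotes the number of depth-≤k ground terms, the 3 constants give N_0 = 3, and each function symbol of arity r contributes N_{k-1}^r new terms at level k: N_k = 3 + N_{k-1}^2 + N_{k-1} + N_{k-1}^2.
N_0 = 3
N_1 = 3 + 3^2 + 3 + 3^2 = 24
Terms of depth exactly 1: N_1 − N_0 = 24 − 3 = 21.

21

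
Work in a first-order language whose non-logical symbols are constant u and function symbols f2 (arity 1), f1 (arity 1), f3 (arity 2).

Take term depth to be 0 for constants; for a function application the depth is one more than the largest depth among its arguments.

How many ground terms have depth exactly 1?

Let N_k count ground terms of depth at most k. Each non-constant term of depth ≤ k is some function symbol applied to depth-≤(k−1) arguments, giving N_k = 1 + N_{k-1} + N_{k-1} + N_{k-1}^2.
N_0 = 1
N_1 = 1 + 1 + 1 + 1^2 = 4
Terms of depth exactly 1: N_1 − N_0 = 4 − 1 = 3.

3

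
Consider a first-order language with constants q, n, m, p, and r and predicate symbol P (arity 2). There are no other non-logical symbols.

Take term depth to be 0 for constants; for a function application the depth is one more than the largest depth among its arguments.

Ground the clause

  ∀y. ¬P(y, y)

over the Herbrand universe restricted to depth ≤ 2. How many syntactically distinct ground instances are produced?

Ground terms of depth ≤ 2:
  With no function symbols every ground term is a constant, so there are exactly 5 ground terms at every depth bound.
  N_0 = 5
  N_1 = 5
  N_2 = 5
So there are 5 ground terms available for substitution.
The clause has 1 distinct variable (y), which appears in the body. In the free term algebra distinct substitutions yield syntactically distinct ground instances.
Number of ground instances = 5.

5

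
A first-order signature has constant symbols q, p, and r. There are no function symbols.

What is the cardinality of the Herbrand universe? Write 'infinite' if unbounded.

3

There are no function symbols, so every ground term is one of the 3 constants.
The Herbrand universe is {q, p, r}, which is finite with 3 elements.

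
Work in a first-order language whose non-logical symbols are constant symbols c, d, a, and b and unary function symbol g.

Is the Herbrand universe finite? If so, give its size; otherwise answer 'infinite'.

The signature has at least one function symbol (g, arity 1) and at least one constant (c).
Iterating g gives infinitely many distinct ground terms: c, g(c), g(g(c)), ...
So the Herbrand universe is infinite.

infinite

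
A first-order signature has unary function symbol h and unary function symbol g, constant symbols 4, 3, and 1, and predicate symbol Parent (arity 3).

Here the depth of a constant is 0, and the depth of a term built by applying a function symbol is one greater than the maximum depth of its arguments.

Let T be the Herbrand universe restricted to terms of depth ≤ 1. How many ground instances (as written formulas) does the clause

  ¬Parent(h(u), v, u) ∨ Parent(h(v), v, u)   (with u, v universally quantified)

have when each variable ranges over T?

Ground terms of depth ≤ 1:
  Write N_k for the number of ground terms of depth ≤ k. A term of depth ≤ k is either a constant or a function symbol applied to arguments of depth ≤ k−1, so N_k = 3 + N_{k-1} + N_{k-1}.
  N_0 = 3
  N_1 = 3 + 3 + 3 = 9
  Explicitly: 4, 3, 1, h(4), h(3), h(1), g(4), g(3), g(1).
So there are 9 ground terms available for substitution.
The clause has 2 distinct variables (u, v), each appearing in the body. In the free term algebra distinct substitutions yield syntactically distinct ground instances.
Number of ground instances = 9^2 = 81.

81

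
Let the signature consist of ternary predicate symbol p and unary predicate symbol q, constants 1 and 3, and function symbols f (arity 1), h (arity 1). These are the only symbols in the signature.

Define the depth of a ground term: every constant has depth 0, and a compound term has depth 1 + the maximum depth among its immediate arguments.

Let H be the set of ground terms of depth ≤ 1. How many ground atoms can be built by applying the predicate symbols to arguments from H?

222

First count ground terms of depth ≤ 1.
Let N_k = |{terms of depth ≤ k}|. Then N_0 = 2 and N_k = 2 + N_{k-1} + N_{k-1} for k ≥ 1 (one summand per function symbol, arity giving the exponent).
N_0 = 2
N_1 = 2 + 2 + 2 = 6
Explicitly: 1, 3, f(1), f(3), h(1), h(3).
So |H| = 6.
A ground atom is a predicate applied to a tuple of terms from H, so the count is the sum over predicates of |H|^arity:
  p: 6^3 = 216;  q: 6
Total ground atoms: 216 + 6 = 222.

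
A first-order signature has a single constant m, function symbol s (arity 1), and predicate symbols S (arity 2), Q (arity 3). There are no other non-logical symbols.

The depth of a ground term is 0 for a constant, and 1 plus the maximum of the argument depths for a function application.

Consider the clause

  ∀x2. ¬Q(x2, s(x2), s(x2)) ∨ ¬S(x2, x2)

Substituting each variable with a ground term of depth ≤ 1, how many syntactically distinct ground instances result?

Ground terms of depth ≤ 1:
  Write N_k for the number of ground terms of depth ≤ k. A term of depth ≤ k is either a constant or a function symbol applied to arguments of depth ≤ k−1, so N_k = 1 + N_{k-1}.
  N_0 = 1
  N_1 = 1 + 1 = 2
  Explicitly: m, s(m).
So there are 2 ground terms available for substitution.
There is 1 variable to instantiate (x2),  occurring in at least one literal, so different choices give different ground instances.
Number of ground instances = 2.

2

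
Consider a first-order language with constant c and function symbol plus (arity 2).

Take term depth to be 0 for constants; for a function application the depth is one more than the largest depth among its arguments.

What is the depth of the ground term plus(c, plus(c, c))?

2

depth(plus(c, c)) = 1 + max(0, 0) = 1
depth(plus(c, plus(c, c))) = 1 + max(0, 1) = 2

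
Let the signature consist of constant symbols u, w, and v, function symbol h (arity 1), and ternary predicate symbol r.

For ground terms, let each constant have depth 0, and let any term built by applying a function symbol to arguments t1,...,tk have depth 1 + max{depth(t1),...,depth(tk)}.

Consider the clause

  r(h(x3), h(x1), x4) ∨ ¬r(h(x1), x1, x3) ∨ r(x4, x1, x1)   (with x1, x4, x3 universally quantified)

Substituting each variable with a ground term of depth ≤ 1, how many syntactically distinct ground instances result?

216

Ground terms of depth ≤ 1:
  Write N_k for the number of ground terms of depth ≤ k. A term of depth ≤ k is either a constant or a function symbol applied to arguments of depth ≤ k−1, so N_k = 3 + N_{k-1}.
  N_0 = 3
  N_1 = 3 + 3 = 6
So there are 6 ground terms available for substitution.
Each of x1, x4, x3 ranges independently over the available ground terms, and distinct assignments produce distinct instances.
Number of ground instances = 6^3 = 216.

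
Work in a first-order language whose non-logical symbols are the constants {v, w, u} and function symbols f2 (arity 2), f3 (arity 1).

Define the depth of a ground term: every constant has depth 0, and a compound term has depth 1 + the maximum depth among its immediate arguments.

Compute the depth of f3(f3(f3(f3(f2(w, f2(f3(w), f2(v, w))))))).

depth(f3(w)) = 1 + depth(w) = 1 + 0 = 1
depth(f2(v, w)) = 1 + max(0, 0) = 1
depth(f2(f3(w), f2(v, w))) = 1 + max(1, 1) = 2
depth(f2(w, f2(f3(w), f2(v, w)))) = 1 + max(0, 2) = 3
depth(f3(f2(w, f2(f3(w), f2(v, w))))) = 1 + depth(f2(w, f2(f3(w), f2(v, w)))) = 1 + 3 = 4
depth(f3(f3(f2(w, f2(f3(w), f2(v, w)))))) = 1 + depth(f3(f2(w, f2(f3(w), f2(v, w))))) = 1 + 4 = 5
depth(f3(f3(f3(f2(w, f2(f3(w), f2(v, w))))))) = 1 + depth(f3(f3(f2(w, f2(f3(w), f2(v, w)))))) = 1 + 5 = 6
depth(f3(f3(f3(f3(f2(w, f2(f3(w), f2(v, w)))))))) = 1 + depth(f3(f3(f3(f2(w, f2(f3(w), f2(v, w))))))) = 1 + 6 = 7

7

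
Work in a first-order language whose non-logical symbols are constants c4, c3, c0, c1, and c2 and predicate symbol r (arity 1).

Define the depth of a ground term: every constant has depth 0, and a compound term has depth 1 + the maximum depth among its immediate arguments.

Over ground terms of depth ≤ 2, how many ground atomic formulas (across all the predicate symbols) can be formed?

5

First count ground terms of depth ≤ 2.
With no function symbols every ground term is a constant, so there are exactly 5 ground terms at every depth bound.
N_0 = 5
N_1 = 5
N_2 = 5
So |H| = 5.
Ground atoms are formed by filling each argument slot of a predicate with a term from H, so an r-ary predicate gives |H|^r atoms:
  r: 5
Total ground atoms: 5.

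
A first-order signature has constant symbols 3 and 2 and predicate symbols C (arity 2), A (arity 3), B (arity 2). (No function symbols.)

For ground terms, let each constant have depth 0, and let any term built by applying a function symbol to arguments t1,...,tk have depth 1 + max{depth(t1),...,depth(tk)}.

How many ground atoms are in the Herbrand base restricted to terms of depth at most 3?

16

First count ground terms of depth ≤ 3.
With no function symbols every ground term is a constant, so there are exactly 2 ground terms at every depth bound.
N_0 = 2
N_1 = 2
N_2 = 2
N_3 = 2
Explicitly: 3, 2.
So |H| = 2.
Each predicate of arity r yields |H|^r ground atoms (one per choice of an r-tuple from H):
  C: 2^2 = 4;  A: 2^3 = 8;  B: 2^2 = 4
Total ground atoms: 4 + 8 + 4 = 16.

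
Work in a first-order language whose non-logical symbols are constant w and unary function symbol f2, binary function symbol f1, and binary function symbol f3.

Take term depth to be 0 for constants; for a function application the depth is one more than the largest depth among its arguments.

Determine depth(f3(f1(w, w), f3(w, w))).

depth(f1(w, w)) = 1 + max(0, 0) = 1
depth(f3(w, w)) = 1 + max(0, 0) = 1
depth(f3(f1(w, w), f3(w, w))) = 1 + max(1, 1) = 2

2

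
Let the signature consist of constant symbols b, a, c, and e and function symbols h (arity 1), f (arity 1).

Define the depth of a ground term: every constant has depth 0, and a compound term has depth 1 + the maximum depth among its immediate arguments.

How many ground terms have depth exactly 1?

If N_k denotes the number of depth-≤k ground terms, the 4 constants give N_0 = 4, and each function symbol of arity r contributes N_{k-1}^r new terms at level k: N_k = 4 + N_{k-1} + N_{k-1}.
N_0 = 4
N_1 = 4 + 4 + 4 = 12
Terms of depth exactly 1: N_1 − N_0 = 12 − 4 = 8.

8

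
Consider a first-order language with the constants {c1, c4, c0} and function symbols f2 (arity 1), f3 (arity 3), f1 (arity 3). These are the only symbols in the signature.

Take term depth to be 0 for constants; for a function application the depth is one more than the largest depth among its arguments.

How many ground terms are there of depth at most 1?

60

If N_k denotes the number of depth-≤k ground terms, the 3 constants give N_0 = 3, and each function symbol of arity r contributes N_{k-1}^r new terms at level k: N_k = 3 + N_{k-1} + N_{k-1}^3 + N_{k-1}^3.
N_0 = 3
N_1 = 3 + 3 + 3^3 + 3^3 = 60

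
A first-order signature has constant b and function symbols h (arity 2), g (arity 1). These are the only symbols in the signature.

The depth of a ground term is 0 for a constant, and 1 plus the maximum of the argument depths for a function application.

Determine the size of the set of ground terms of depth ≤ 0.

Let N_k = |{terms of depth ≤ k}|. Then N_0 = 1 and N_k = 1 + N_{k-1}^2 + N_{k-1} for k ≥ 1 (one summand per function symbol, arity giving the exponent).
N_0 = 1
Explicitly: b.

1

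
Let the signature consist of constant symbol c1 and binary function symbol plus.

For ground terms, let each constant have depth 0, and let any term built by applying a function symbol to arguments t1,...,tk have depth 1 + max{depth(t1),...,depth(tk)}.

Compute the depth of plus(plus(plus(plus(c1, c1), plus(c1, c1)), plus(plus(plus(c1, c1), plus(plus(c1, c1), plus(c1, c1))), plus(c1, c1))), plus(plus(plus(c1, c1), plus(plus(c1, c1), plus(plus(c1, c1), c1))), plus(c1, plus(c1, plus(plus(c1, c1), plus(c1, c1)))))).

6

depth(plus(c1, c1)) = 1 + max(0, 0) = 1
depth(plus(plus(c1, c1), plus(c1, c1))) = 1 + max(1, 1) = 2
depth(plus(plus(c1, c1), plus(plus(c1, c1), plus(c1, c1)))) = 1 + max(1, 2) = 3
depth(plus(plus(plus(c1, c1), plus(plus(c1, c1), plus(c1, c1))), plus(c1, c1))) = 1 + max(3, 1) = 4
depth(plus(plus(plus(c1, c1), plus(c1, c1)), plus(plus(plus(c1, c1), plus(plus(c1, c1), plus(c1, c1))), plus(c1, c1)))) = 1 + max(2, 4) = 5
depth(plus(plus(c1, c1), c1)) = 1 + max(1, 0) = 2
depth(plus(plus(c1, c1), plus(plus(c1, c1), c1))) = 1 + max(1, 2) = 3
depth(plus(plus(c1, c1), plus(plus(c1, c1), plus(plus(c1, c1), c1)))) = 1 + max(1, 3) = 4
depth(plus(c1, plus(plus(c1, c1), plus(c1, c1)))) = 1 + max(0, 2) = 3
depth(plus(c1, plus(c1, plus(plus(c1, c1), plus(c1, c1))))) = 1 + max(0, 3) = 4
depth(plus(plus(plus(c1, c1), plus(plus(c1, c1), plus(plus(c1, c1), c1))), plus(c1, plus(c1, plus(plus(c1, c1), plus(c1, c1)))))) = 1 + max(4, 4) = 5
depth(plus(plus(plus(plus(c1, c1), plus(c1, c1)), plus(plus(plus(c1, c1), plus(plus(c1, c1), plus(c1, c1))), plus(c1, c1))), plus(plus(plus(c1, c1), plus(plus(c1, c1), plus(plus(c1, c1), c1))), plus(c1, plus(c1, plus(plus(c1, c1), plus(c1, c1))))))) = 1 + max(5, 5) = 6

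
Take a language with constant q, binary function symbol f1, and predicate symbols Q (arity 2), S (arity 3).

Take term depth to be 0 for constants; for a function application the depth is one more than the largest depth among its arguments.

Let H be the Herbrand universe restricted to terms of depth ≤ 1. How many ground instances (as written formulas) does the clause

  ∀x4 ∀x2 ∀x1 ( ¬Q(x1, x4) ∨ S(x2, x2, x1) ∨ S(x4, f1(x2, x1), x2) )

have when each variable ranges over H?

8

Ground terms of depth ≤ 1:
  Count level by level. With function symbols f1/2, the terms of depth ≤ k are the 1 constant together with each function applied to depth-≤(k−1) tuples, so N_k = 1 + N_{k-1}^2.
  N_0 = 1
  N_1 = 1 + 1^2 = 2
So there are 2 ground terms available for substitution.
There are 3 variables to instantiate (x4, x2, x1), each occurring in at least one literal, so different choices give different ground instances.
Number of ground instances = 2^3 = 8.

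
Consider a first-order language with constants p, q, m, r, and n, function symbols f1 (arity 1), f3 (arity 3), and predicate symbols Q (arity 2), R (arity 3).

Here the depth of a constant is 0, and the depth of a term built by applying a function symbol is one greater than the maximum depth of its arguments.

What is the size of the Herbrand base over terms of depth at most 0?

150

First count ground terms of depth ≤ 0.
Let N_k count ground terms of depth at most k. Each non-constant term of depth ≤ k is some function symbol applied to depth-≤(k−1) arguments, giving N_k = 5 + N_{k-1} + N_{k-1}^3.
N_0 = 5
Explicitly: p, q, m, r, n.
So |H| = 5.
A ground atom is a predicate applied to a tuple of terms from H, so the count is the sum over predicates of |H|^arity:
  Q: 5^2 = 25;  R: 5^3 = 125
Total ground atoms: 25 + 125 = 150.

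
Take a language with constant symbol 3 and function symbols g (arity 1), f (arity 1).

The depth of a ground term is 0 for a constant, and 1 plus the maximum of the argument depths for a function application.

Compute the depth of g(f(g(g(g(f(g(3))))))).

depth(g(3)) = 1 + depth(3) = 1 + 0 = 1
depth(f(g(3))) = 1 + depth(g(3)) = 1 + 1 = 2
depth(g(f(g(3)))) = 1 + depth(f(g(3))) = 1 + 2 = 3
depth(g(g(f(g(3))))) = 1 + depth(g(f(g(3)))) = 1 + 3 = 4
depth(g(g(g(f(g(3)))))) = 1 + depth(g(g(f(g(3))))) = 1 + 4 = 5
depth(f(g(g(g(f(g(3))))))) = 1 + depth(g(g(g(f(g(3)))))) = 1 + 5 = 6
depth(g(f(g(g(g(f(g(3)))))))) = 1 + depth(f(g(g(g(f(g(3))))))) = 1 + 6 = 7

7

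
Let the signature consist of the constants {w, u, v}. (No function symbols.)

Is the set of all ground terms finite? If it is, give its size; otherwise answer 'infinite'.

There are no function symbols, so every ground term is one of the 3 constants.
The Herbrand universe is {w, u, v}, which is finite with 3 elements.

3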